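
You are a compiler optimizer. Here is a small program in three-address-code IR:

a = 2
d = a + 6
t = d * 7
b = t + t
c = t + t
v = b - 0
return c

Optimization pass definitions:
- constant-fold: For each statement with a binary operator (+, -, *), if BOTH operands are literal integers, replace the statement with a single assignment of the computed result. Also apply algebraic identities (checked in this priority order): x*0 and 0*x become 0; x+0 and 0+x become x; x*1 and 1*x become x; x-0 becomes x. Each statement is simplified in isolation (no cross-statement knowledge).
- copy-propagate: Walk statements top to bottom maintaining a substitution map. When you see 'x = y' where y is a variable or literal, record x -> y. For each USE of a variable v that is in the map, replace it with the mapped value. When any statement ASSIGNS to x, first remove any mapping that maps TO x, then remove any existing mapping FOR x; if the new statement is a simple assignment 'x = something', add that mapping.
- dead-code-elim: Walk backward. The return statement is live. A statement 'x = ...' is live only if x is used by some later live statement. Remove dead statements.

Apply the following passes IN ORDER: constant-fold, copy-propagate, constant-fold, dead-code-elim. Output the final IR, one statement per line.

Initial IR:
  a = 2
  d = a + 6
  t = d * 7
  b = t + t
  c = t + t
  v = b - 0
  return c
After constant-fold (7 stmts):
  a = 2
  d = a + 6
  t = d * 7
  b = t + t
  c = t + t
  v = b
  return c
After copy-propagate (7 stmts):
  a = 2
  d = 2 + 6
  t = d * 7
  b = t + t
  c = t + t
  v = b
  return c
After constant-fold (7 stmts):
  a = 2
  d = 8
  t = d * 7
  b = t + t
  c = t + t
  v = b
  return c
After dead-code-elim (4 stmts):
  d = 8
  t = d * 7
  c = t + t
  return c

Answer: d = 8
t = d * 7
c = t + t
return c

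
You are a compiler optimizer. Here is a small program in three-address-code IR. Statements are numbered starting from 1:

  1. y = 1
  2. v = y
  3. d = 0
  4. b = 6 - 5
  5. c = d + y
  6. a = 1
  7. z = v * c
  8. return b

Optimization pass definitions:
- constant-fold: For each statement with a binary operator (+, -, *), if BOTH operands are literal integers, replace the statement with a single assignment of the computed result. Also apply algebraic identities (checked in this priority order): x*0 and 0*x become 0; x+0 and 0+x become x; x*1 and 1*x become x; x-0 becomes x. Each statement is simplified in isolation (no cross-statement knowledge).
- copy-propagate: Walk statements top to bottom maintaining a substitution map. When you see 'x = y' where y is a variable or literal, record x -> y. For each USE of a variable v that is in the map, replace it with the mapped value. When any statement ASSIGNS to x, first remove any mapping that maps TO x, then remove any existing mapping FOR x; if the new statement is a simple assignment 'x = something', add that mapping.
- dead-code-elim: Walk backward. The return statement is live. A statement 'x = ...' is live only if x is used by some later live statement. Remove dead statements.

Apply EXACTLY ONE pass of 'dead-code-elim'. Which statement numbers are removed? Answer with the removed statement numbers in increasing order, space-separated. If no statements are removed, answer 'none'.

Answer: 1 2 3 5 6 7

Derivation:
Backward liveness scan:
Stmt 1 'y = 1': DEAD (y not in live set [])
Stmt 2 'v = y': DEAD (v not in live set [])
Stmt 3 'd = 0': DEAD (d not in live set [])
Stmt 4 'b = 6 - 5': KEEP (b is live); live-in = []
Stmt 5 'c = d + y': DEAD (c not in live set ['b'])
Stmt 6 'a = 1': DEAD (a not in live set ['b'])
Stmt 7 'z = v * c': DEAD (z not in live set ['b'])
Stmt 8 'return b': KEEP (return); live-in = ['b']
Removed statement numbers: [1, 2, 3, 5, 6, 7]
Surviving IR:
  b = 6 - 5
  return b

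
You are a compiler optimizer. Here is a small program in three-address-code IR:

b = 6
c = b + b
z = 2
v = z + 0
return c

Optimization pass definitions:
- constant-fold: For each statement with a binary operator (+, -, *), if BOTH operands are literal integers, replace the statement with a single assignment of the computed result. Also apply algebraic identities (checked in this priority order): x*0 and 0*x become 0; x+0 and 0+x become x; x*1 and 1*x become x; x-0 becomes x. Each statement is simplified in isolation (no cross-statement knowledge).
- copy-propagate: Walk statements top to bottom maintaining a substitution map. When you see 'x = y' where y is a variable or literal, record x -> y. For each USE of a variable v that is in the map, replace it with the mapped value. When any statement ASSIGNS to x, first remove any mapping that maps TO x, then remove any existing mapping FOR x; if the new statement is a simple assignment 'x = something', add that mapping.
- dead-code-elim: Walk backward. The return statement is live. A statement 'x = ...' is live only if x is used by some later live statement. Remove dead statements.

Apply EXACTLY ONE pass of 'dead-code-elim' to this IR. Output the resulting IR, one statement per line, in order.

Answer: b = 6
c = b + b
return c

Derivation:
Applying dead-code-elim statement-by-statement:
  [5] return c  -> KEEP (return); live=['c']
  [4] v = z + 0  -> DEAD (v not live)
  [3] z = 2  -> DEAD (z not live)
  [2] c = b + b  -> KEEP; live=['b']
  [1] b = 6  -> KEEP; live=[]
Result (3 stmts):
  b = 6
  c = b + b
  return c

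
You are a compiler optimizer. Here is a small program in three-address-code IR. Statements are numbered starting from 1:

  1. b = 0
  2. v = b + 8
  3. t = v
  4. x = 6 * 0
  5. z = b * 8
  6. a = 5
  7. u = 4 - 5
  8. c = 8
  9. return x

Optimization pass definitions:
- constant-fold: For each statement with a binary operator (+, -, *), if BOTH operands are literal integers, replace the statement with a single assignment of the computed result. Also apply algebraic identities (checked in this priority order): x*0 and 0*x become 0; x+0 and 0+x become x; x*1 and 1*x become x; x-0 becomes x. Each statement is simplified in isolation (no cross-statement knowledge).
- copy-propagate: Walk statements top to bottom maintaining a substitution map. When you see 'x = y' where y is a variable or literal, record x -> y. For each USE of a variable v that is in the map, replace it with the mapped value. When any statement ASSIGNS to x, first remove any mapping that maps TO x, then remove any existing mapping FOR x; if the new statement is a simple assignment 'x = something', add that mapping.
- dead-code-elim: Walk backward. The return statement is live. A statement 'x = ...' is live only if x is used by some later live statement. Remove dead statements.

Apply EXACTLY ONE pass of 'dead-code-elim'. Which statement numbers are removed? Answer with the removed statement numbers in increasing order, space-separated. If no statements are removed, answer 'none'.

Answer: 1 2 3 5 6 7 8

Derivation:
Backward liveness scan:
Stmt 1 'b = 0': DEAD (b not in live set [])
Stmt 2 'v = b + 8': DEAD (v not in live set [])
Stmt 3 't = v': DEAD (t not in live set [])
Stmt 4 'x = 6 * 0': KEEP (x is live); live-in = []
Stmt 5 'z = b * 8': DEAD (z not in live set ['x'])
Stmt 6 'a = 5': DEAD (a not in live set ['x'])
Stmt 7 'u = 4 - 5': DEAD (u not in live set ['x'])
Stmt 8 'c = 8': DEAD (c not in live set ['x'])
Stmt 9 'return x': KEEP (return); live-in = ['x']
Removed statement numbers: [1, 2, 3, 5, 6, 7, 8]
Surviving IR:
  x = 6 * 0
  return x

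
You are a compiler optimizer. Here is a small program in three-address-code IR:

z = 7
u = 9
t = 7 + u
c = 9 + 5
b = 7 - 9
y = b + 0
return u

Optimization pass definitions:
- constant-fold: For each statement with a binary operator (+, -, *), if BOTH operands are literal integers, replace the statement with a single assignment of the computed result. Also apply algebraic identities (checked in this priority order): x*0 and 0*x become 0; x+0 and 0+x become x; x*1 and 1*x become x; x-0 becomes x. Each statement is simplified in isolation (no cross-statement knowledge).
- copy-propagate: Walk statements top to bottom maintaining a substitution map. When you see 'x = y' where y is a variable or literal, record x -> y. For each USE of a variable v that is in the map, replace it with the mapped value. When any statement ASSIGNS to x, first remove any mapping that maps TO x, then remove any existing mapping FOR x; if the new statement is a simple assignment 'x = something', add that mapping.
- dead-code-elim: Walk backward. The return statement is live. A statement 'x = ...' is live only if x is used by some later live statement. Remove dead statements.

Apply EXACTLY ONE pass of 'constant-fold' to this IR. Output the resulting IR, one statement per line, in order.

Applying constant-fold statement-by-statement:
  [1] z = 7  (unchanged)
  [2] u = 9  (unchanged)
  [3] t = 7 + u  (unchanged)
  [4] c = 9 + 5  -> c = 14
  [5] b = 7 - 9  -> b = -2
  [6] y = b + 0  -> y = b
  [7] return u  (unchanged)
Result (7 stmts):
  z = 7
  u = 9
  t = 7 + u
  c = 14
  b = -2
  y = b
  return u

Answer: z = 7
u = 9
t = 7 + u
c = 14
b = -2
y = b
return u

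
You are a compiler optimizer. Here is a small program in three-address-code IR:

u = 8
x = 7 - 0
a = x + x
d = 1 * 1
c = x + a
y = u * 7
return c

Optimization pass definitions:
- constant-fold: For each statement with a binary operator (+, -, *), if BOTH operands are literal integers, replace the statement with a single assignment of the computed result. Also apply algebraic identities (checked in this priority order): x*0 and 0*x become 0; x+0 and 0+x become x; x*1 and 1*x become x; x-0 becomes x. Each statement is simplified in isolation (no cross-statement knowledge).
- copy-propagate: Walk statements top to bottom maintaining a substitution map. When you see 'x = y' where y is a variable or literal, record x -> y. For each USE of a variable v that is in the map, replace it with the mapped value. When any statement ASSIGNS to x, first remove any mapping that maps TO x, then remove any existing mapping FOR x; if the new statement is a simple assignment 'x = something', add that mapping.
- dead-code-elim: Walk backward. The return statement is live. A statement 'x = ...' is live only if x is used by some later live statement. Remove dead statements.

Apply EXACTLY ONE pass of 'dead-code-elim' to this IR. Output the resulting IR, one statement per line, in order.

Applying dead-code-elim statement-by-statement:
  [7] return c  -> KEEP (return); live=['c']
  [6] y = u * 7  -> DEAD (y not live)
  [5] c = x + a  -> KEEP; live=['a', 'x']
  [4] d = 1 * 1  -> DEAD (d not live)
  [3] a = x + x  -> KEEP; live=['x']
  [2] x = 7 - 0  -> KEEP; live=[]
  [1] u = 8  -> DEAD (u not live)
Result (4 stmts):
  x = 7 - 0
  a = x + x
  c = x + a
  return c

Answer: x = 7 - 0
a = x + x
c = x + a
return c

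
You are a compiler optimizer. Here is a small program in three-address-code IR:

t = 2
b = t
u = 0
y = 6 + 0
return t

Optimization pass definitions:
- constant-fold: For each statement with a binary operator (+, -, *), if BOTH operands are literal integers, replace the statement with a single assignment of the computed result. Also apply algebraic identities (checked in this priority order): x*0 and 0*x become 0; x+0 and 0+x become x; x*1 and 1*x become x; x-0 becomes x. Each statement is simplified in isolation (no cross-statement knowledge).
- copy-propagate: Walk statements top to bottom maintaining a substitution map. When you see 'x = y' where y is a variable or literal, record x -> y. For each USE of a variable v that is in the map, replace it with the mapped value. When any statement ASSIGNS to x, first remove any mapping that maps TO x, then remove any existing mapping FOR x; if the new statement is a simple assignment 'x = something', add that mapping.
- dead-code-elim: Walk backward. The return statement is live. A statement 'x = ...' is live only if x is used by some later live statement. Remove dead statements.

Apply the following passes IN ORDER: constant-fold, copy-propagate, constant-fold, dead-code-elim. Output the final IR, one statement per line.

Answer: return 2

Derivation:
Initial IR:
  t = 2
  b = t
  u = 0
  y = 6 + 0
  return t
After constant-fold (5 stmts):
  t = 2
  b = t
  u = 0
  y = 6
  return t
After copy-propagate (5 stmts):
  t = 2
  b = 2
  u = 0
  y = 6
  return 2
After constant-fold (5 stmts):
  t = 2
  b = 2
  u = 0
  y = 6
  return 2
After dead-code-elim (1 stmts):
  return 2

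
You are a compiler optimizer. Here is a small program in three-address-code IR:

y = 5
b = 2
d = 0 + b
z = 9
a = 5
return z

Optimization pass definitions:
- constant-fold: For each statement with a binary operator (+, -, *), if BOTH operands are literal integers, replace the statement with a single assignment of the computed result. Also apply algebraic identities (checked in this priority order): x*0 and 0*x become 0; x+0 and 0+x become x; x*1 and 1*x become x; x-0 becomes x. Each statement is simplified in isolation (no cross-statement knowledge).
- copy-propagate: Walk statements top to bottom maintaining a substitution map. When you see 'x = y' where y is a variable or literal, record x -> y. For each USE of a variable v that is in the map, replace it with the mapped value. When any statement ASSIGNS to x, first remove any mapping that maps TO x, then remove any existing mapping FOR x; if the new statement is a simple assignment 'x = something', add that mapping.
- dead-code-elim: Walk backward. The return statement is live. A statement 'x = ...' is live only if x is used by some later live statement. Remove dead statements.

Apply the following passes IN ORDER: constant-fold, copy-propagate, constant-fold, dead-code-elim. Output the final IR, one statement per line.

Answer: return 9

Derivation:
Initial IR:
  y = 5
  b = 2
  d = 0 + b
  z = 9
  a = 5
  return z
After constant-fold (6 stmts):
  y = 5
  b = 2
  d = b
  z = 9
  a = 5
  return z
After copy-propagate (6 stmts):
  y = 5
  b = 2
  d = 2
  z = 9
  a = 5
  return 9
After constant-fold (6 stmts):
  y = 5
  b = 2
  d = 2
  z = 9
  a = 5
  return 9
After dead-code-elim (1 stmts):
  return 9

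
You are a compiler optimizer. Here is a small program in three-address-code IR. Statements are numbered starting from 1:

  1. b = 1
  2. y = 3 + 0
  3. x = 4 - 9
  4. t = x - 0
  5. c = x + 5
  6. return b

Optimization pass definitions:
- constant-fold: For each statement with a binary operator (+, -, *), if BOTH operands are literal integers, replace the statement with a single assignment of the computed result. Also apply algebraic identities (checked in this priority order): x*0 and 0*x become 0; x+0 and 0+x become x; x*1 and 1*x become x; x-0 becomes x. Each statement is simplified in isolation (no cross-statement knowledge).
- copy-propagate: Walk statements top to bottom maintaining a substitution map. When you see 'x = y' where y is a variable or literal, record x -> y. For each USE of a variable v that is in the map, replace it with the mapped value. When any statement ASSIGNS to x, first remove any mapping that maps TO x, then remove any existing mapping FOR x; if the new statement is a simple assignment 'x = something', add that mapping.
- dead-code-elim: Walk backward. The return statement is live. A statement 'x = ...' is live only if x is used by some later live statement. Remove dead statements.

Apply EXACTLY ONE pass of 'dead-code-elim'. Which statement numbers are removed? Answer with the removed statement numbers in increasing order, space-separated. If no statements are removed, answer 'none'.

Answer: 2 3 4 5

Derivation:
Backward liveness scan:
Stmt 1 'b = 1': KEEP (b is live); live-in = []
Stmt 2 'y = 3 + 0': DEAD (y not in live set ['b'])
Stmt 3 'x = 4 - 9': DEAD (x not in live set ['b'])
Stmt 4 't = x - 0': DEAD (t not in live set ['b'])
Stmt 5 'c = x + 5': DEAD (c not in live set ['b'])
Stmt 6 'return b': KEEP (return); live-in = ['b']
Removed statement numbers: [2, 3, 4, 5]
Surviving IR:
  b = 1
  return b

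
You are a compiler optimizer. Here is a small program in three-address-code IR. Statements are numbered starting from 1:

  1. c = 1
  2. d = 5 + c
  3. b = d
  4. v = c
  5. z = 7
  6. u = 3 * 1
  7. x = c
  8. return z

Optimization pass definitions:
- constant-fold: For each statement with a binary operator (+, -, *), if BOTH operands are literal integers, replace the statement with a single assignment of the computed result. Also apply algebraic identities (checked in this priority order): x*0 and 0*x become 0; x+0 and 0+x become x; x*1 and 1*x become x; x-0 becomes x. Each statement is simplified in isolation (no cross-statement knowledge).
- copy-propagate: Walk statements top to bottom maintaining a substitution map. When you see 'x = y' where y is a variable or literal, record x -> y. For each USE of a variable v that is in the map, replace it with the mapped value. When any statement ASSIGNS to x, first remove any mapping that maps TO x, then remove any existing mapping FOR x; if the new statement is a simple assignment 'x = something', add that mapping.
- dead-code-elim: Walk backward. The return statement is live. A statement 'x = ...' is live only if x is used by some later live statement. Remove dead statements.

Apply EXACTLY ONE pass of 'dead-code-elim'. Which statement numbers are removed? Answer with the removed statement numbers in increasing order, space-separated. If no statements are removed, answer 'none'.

Backward liveness scan:
Stmt 1 'c = 1': DEAD (c not in live set [])
Stmt 2 'd = 5 + c': DEAD (d not in live set [])
Stmt 3 'b = d': DEAD (b not in live set [])
Stmt 4 'v = c': DEAD (v not in live set [])
Stmt 5 'z = 7': KEEP (z is live); live-in = []
Stmt 6 'u = 3 * 1': DEAD (u not in live set ['z'])
Stmt 7 'x = c': DEAD (x not in live set ['z'])
Stmt 8 'return z': KEEP (return); live-in = ['z']
Removed statement numbers: [1, 2, 3, 4, 6, 7]
Surviving IR:
  z = 7
  return z

Answer: 1 2 3 4 6 7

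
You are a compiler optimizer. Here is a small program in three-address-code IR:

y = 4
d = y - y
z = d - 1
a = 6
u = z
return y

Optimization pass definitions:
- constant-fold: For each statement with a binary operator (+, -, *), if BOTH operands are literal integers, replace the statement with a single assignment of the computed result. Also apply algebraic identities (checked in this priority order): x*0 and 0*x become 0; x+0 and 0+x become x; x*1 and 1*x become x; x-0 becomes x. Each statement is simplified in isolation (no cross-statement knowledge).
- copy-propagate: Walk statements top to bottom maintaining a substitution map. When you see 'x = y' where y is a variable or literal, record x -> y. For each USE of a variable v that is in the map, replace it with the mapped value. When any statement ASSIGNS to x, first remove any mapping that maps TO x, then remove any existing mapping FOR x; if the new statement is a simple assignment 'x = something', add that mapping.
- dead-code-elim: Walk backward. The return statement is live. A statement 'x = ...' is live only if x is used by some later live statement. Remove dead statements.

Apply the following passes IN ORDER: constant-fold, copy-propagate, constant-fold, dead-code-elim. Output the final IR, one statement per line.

Initial IR:
  y = 4
  d = y - y
  z = d - 1
  a = 6
  u = z
  return y
After constant-fold (6 stmts):
  y = 4
  d = y - y
  z = d - 1
  a = 6
  u = z
  return y
After copy-propagate (6 stmts):
  y = 4
  d = 4 - 4
  z = d - 1
  a = 6
  u = z
  return 4
After constant-fold (6 stmts):
  y = 4
  d = 0
  z = d - 1
  a = 6
  u = z
  return 4
After dead-code-elim (1 stmts):
  return 4

Answer: return 4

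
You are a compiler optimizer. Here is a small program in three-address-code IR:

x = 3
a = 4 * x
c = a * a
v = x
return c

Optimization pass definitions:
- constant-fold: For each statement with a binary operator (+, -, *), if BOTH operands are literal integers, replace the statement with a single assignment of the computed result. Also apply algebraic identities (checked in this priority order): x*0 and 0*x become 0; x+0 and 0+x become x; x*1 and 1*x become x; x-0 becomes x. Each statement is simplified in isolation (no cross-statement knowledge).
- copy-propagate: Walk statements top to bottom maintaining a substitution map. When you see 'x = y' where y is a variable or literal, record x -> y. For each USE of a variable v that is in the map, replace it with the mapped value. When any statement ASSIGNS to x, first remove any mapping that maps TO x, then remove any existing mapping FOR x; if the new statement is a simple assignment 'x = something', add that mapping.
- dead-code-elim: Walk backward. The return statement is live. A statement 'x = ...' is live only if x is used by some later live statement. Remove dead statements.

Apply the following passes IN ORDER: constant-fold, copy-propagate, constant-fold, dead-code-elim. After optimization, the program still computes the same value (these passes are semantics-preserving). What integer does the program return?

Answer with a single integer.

Answer: 144

Derivation:
Initial IR:
  x = 3
  a = 4 * x
  c = a * a
  v = x
  return c
After constant-fold (5 stmts):
  x = 3
  a = 4 * x
  c = a * a
  v = x
  return c
After copy-propagate (5 stmts):
  x = 3
  a = 4 * 3
  c = a * a
  v = 3
  return c
After constant-fold (5 stmts):
  x = 3
  a = 12
  c = a * a
  v = 3
  return c
After dead-code-elim (3 stmts):
  a = 12
  c = a * a
  return c
Evaluate:
  x = 3  =>  x = 3
  a = 4 * x  =>  a = 12
  c = a * a  =>  c = 144
  v = x  =>  v = 3
  return c = 144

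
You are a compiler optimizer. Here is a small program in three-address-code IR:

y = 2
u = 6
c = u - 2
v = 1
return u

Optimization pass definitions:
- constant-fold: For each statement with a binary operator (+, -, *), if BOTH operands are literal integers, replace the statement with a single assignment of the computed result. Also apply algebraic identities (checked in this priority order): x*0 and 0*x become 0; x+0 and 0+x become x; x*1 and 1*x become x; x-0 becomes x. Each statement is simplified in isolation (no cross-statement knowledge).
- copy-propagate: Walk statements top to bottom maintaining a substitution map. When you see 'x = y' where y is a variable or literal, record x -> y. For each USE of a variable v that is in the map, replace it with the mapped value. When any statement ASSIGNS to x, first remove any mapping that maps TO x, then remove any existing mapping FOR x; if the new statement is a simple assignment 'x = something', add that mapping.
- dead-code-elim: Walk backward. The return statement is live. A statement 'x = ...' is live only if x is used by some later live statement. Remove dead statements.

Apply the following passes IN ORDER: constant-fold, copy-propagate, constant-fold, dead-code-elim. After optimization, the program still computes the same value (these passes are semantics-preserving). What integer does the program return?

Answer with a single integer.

Answer: 6

Derivation:
Initial IR:
  y = 2
  u = 6
  c = u - 2
  v = 1
  return u
After constant-fold (5 stmts):
  y = 2
  u = 6
  c = u - 2
  v = 1
  return u
After copy-propagate (5 stmts):
  y = 2
  u = 6
  c = 6 - 2
  v = 1
  return 6
After constant-fold (5 stmts):
  y = 2
  u = 6
  c = 4
  v = 1
  return 6
After dead-code-elim (1 stmts):
  return 6
Evaluate:
  y = 2  =>  y = 2
  u = 6  =>  u = 6
  c = u - 2  =>  c = 4
  v = 1  =>  v = 1
  return u = 6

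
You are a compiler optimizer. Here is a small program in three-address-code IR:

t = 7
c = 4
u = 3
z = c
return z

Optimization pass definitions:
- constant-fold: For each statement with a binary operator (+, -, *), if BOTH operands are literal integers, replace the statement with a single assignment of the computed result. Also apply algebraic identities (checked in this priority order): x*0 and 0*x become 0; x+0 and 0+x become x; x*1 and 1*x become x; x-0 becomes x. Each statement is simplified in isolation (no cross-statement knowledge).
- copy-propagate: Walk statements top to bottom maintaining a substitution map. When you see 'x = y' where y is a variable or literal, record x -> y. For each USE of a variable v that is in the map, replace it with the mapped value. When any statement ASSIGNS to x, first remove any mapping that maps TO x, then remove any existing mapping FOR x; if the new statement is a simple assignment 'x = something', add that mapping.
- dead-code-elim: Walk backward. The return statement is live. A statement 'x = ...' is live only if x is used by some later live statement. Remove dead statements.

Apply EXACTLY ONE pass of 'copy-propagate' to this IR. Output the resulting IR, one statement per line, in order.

Answer: t = 7
c = 4
u = 3
z = 4
return 4

Derivation:
Applying copy-propagate statement-by-statement:
  [1] t = 7  (unchanged)
  [2] c = 4  (unchanged)
  [3] u = 3  (unchanged)
  [4] z = c  -> z = 4
  [5] return z  -> return 4
Result (5 stmts):
  t = 7
  c = 4
  u = 3
  z = 4
  return 4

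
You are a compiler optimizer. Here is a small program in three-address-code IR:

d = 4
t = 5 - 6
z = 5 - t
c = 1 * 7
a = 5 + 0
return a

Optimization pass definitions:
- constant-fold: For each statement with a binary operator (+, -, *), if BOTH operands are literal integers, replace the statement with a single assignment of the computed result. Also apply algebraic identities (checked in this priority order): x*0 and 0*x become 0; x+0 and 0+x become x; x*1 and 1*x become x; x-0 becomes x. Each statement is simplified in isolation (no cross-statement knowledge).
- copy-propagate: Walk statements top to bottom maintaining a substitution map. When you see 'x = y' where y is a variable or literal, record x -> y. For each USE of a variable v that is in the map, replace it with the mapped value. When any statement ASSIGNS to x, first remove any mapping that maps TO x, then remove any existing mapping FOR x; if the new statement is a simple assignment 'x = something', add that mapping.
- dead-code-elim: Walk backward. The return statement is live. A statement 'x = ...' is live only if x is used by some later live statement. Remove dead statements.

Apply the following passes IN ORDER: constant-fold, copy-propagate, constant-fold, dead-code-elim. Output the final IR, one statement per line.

Answer: return 5

Derivation:
Initial IR:
  d = 4
  t = 5 - 6
  z = 5 - t
  c = 1 * 7
  a = 5 + 0
  return a
After constant-fold (6 stmts):
  d = 4
  t = -1
  z = 5 - t
  c = 7
  a = 5
  return a
After copy-propagate (6 stmts):
  d = 4
  t = -1
  z = 5 - -1
  c = 7
  a = 5
  return 5
After constant-fold (6 stmts):
  d = 4
  t = -1
  z = 6
  c = 7
  a = 5
  return 5
After dead-code-elim (1 stmts):
  return 5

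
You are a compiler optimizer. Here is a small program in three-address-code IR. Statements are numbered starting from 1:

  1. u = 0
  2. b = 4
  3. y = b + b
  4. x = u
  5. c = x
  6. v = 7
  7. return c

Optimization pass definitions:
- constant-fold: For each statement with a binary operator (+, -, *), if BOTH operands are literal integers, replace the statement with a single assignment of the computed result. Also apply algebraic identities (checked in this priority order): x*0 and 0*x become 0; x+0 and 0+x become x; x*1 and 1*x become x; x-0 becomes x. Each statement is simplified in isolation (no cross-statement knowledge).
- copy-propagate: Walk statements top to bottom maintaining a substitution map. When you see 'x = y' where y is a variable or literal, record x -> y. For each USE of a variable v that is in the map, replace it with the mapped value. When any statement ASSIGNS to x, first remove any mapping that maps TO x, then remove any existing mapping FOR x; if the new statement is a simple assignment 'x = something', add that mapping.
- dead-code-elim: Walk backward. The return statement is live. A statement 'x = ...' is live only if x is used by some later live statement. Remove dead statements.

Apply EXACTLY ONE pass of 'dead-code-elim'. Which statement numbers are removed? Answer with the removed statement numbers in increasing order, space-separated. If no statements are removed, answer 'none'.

Backward liveness scan:
Stmt 1 'u = 0': KEEP (u is live); live-in = []
Stmt 2 'b = 4': DEAD (b not in live set ['u'])
Stmt 3 'y = b + b': DEAD (y not in live set ['u'])
Stmt 4 'x = u': KEEP (x is live); live-in = ['u']
Stmt 5 'c = x': KEEP (c is live); live-in = ['x']
Stmt 6 'v = 7': DEAD (v not in live set ['c'])
Stmt 7 'return c': KEEP (return); live-in = ['c']
Removed statement numbers: [2, 3, 6]
Surviving IR:
  u = 0
  x = u
  c = x
  return c

Answer: 2 3 6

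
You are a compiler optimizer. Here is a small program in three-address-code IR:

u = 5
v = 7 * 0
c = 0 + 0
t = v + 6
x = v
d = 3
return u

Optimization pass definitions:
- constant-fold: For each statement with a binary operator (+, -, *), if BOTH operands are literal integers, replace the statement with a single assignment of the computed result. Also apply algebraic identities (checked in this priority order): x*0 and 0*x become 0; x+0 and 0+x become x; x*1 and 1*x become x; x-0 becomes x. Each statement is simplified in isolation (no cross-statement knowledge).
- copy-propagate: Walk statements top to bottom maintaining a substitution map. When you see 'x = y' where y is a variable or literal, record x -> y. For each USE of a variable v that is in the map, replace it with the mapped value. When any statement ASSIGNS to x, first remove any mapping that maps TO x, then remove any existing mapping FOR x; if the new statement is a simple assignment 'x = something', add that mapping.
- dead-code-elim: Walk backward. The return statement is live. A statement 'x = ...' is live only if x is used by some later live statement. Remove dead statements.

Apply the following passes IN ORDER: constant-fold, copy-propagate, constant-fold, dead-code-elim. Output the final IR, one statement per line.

Answer: return 5

Derivation:
Initial IR:
  u = 5
  v = 7 * 0
  c = 0 + 0
  t = v + 6
  x = v
  d = 3
  return u
After constant-fold (7 stmts):
  u = 5
  v = 0
  c = 0
  t = v + 6
  x = v
  d = 3
  return u
After copy-propagate (7 stmts):
  u = 5
  v = 0
  c = 0
  t = 0 + 6
  x = 0
  d = 3
  return 5
After constant-fold (7 stmts):
  u = 5
  v = 0
  c = 0
  t = 6
  x = 0
  d = 3
  return 5
After dead-code-elim (1 stmts):
  return 5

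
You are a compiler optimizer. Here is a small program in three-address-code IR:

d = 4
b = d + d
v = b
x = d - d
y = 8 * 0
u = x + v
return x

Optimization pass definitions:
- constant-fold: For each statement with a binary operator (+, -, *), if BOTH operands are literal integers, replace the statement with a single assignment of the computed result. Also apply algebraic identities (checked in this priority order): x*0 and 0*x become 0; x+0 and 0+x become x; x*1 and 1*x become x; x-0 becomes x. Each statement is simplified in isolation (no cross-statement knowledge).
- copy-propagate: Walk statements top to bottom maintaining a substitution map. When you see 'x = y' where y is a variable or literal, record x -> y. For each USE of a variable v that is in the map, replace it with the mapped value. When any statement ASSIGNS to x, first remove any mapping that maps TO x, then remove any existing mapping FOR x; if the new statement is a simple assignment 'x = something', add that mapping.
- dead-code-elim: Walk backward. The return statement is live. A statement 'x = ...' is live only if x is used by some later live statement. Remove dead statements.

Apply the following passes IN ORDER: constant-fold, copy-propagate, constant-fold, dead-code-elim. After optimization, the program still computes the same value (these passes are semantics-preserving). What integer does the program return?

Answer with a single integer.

Answer: 0

Derivation:
Initial IR:
  d = 4
  b = d + d
  v = b
  x = d - d
  y = 8 * 0
  u = x + v
  return x
After constant-fold (7 stmts):
  d = 4
  b = d + d
  v = b
  x = d - d
  y = 0
  u = x + v
  return x
After copy-propagate (7 stmts):
  d = 4
  b = 4 + 4
  v = b
  x = 4 - 4
  y = 0
  u = x + b
  return x
After constant-fold (7 stmts):
  d = 4
  b = 8
  v = b
  x = 0
  y = 0
  u = x + b
  return x
After dead-code-elim (2 stmts):
  x = 0
  return x
Evaluate:
  d = 4  =>  d = 4
  b = d + d  =>  b = 8
  v = b  =>  v = 8
  x = d - d  =>  x = 0
  y = 8 * 0  =>  y = 0
  u = x + v  =>  u = 8
  return x = 0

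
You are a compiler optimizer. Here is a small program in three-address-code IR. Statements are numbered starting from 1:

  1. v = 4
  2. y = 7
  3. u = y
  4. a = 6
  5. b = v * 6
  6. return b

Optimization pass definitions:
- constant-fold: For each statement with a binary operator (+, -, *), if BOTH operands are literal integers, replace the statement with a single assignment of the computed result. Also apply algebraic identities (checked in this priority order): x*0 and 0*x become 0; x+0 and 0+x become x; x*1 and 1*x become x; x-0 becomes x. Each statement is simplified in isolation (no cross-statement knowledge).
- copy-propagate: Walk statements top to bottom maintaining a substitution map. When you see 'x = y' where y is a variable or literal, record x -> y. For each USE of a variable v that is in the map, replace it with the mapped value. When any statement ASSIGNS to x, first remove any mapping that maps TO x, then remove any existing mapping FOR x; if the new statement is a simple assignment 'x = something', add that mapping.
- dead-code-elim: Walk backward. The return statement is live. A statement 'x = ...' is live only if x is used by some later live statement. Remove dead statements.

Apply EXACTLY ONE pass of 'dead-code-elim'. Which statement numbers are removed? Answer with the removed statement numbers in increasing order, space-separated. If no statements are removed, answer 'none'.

Answer: 2 3 4

Derivation:
Backward liveness scan:
Stmt 1 'v = 4': KEEP (v is live); live-in = []
Stmt 2 'y = 7': DEAD (y not in live set ['v'])
Stmt 3 'u = y': DEAD (u not in live set ['v'])
Stmt 4 'a = 6': DEAD (a not in live set ['v'])
Stmt 5 'b = v * 6': KEEP (b is live); live-in = ['v']
Stmt 6 'return b': KEEP (return); live-in = ['b']
Removed statement numbers: [2, 3, 4]
Surviving IR:
  v = 4
  b = v * 6
  return b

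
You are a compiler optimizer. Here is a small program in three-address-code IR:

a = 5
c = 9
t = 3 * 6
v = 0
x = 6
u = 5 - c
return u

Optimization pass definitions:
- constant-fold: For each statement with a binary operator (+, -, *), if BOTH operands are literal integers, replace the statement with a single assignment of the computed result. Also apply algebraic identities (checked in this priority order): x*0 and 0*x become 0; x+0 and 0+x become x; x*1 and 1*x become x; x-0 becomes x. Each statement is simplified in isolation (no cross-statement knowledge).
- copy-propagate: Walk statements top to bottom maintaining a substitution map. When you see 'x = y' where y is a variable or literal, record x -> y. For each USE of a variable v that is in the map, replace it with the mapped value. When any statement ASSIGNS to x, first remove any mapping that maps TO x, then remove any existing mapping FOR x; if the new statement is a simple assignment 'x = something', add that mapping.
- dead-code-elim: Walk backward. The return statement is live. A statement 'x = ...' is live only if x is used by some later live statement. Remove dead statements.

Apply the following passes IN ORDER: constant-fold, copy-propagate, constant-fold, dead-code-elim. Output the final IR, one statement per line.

Initial IR:
  a = 5
  c = 9
  t = 3 * 6
  v = 0
  x = 6
  u = 5 - c
  return u
After constant-fold (7 stmts):
  a = 5
  c = 9
  t = 18
  v = 0
  x = 6
  u = 5 - c
  return u
After copy-propagate (7 stmts):
  a = 5
  c = 9
  t = 18
  v = 0
  x = 6
  u = 5 - 9
  return u
After constant-fold (7 stmts):
  a = 5
  c = 9
  t = 18
  v = 0
  x = 6
  u = -4
  return u
After dead-code-elim (2 stmts):
  u = -4
  return u

Answer: u = -4
return u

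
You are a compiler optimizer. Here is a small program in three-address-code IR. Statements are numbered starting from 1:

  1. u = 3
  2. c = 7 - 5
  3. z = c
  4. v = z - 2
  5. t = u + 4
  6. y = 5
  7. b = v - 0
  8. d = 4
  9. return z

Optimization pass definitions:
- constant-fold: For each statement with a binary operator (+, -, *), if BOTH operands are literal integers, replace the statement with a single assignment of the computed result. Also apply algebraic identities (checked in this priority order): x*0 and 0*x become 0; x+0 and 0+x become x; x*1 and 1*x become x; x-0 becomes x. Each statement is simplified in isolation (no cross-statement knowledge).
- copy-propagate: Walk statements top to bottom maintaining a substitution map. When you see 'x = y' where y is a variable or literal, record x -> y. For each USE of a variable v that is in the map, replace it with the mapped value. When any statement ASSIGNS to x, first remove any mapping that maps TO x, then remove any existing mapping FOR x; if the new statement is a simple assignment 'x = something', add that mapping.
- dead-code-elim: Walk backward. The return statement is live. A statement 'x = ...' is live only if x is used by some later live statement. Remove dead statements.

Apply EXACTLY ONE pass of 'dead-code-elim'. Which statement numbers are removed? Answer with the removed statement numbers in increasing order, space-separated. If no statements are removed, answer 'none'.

Backward liveness scan:
Stmt 1 'u = 3': DEAD (u not in live set [])
Stmt 2 'c = 7 - 5': KEEP (c is live); live-in = []
Stmt 3 'z = c': KEEP (z is live); live-in = ['c']
Stmt 4 'v = z - 2': DEAD (v not in live set ['z'])
Stmt 5 't = u + 4': DEAD (t not in live set ['z'])
Stmt 6 'y = 5': DEAD (y not in live set ['z'])
Stmt 7 'b = v - 0': DEAD (b not in live set ['z'])
Stmt 8 'd = 4': DEAD (d not in live set ['z'])
Stmt 9 'return z': KEEP (return); live-in = ['z']
Removed statement numbers: [1, 4, 5, 6, 7, 8]
Surviving IR:
  c = 7 - 5
  z = c
  return z

Answer: 1 4 5 6 7 8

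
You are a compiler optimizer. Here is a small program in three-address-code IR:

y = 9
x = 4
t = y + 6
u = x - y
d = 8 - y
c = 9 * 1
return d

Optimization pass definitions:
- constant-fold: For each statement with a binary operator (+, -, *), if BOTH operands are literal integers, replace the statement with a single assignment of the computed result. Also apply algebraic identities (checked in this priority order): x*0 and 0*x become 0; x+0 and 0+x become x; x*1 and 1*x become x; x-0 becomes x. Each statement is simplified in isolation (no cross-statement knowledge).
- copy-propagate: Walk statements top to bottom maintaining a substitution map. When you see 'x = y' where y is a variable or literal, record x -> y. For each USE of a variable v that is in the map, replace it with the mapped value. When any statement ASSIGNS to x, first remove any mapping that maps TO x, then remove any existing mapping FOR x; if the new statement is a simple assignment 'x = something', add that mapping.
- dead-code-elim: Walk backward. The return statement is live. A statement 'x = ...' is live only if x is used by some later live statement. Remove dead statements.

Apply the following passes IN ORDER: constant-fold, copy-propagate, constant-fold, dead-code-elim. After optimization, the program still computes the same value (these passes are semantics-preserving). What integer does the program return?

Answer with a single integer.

Answer: -1

Derivation:
Initial IR:
  y = 9
  x = 4
  t = y + 6
  u = x - y
  d = 8 - y
  c = 9 * 1
  return d
After constant-fold (7 stmts):
  y = 9
  x = 4
  t = y + 6
  u = x - y
  d = 8 - y
  c = 9
  return d
After copy-propagate (7 stmts):
  y = 9
  x = 4
  t = 9 + 6
  u = 4 - 9
  d = 8 - 9
  c = 9
  return d
After constant-fold (7 stmts):
  y = 9
  x = 4
  t = 15
  u = -5
  d = -1
  c = 9
  return d
After dead-code-elim (2 stmts):
  d = -1
  return d
Evaluate:
  y = 9  =>  y = 9
  x = 4  =>  x = 4
  t = y + 6  =>  t = 15
  u = x - y  =>  u = -5
  d = 8 - y  =>  d = -1
  c = 9 * 1  =>  c = 9
  return d = -1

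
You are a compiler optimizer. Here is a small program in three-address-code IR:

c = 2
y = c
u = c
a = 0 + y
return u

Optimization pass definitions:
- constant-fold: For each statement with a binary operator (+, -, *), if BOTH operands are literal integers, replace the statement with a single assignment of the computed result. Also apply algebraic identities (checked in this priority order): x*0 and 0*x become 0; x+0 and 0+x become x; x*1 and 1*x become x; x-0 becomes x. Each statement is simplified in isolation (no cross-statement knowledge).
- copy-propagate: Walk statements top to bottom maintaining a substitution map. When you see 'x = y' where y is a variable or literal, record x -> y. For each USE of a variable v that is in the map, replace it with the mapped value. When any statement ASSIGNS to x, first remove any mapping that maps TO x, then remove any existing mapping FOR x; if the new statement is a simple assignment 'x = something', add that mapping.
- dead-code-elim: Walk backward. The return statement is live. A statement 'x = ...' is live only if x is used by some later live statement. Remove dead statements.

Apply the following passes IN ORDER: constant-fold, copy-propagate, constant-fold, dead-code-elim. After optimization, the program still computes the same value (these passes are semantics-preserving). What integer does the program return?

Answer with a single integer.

Answer: 2

Derivation:
Initial IR:
  c = 2
  y = c
  u = c
  a = 0 + y
  return u
After constant-fold (5 stmts):
  c = 2
  y = c
  u = c
  a = y
  return u
After copy-propagate (5 stmts):
  c = 2
  y = 2
  u = 2
  a = 2
  return 2
After constant-fold (5 stmts):
  c = 2
  y = 2
  u = 2
  a = 2
  return 2
After dead-code-elim (1 stmts):
  return 2
Evaluate:
  c = 2  =>  c = 2
  y = c  =>  y = 2
  u = c  =>  u = 2
  a = 0 + y  =>  a = 2
  return u = 2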